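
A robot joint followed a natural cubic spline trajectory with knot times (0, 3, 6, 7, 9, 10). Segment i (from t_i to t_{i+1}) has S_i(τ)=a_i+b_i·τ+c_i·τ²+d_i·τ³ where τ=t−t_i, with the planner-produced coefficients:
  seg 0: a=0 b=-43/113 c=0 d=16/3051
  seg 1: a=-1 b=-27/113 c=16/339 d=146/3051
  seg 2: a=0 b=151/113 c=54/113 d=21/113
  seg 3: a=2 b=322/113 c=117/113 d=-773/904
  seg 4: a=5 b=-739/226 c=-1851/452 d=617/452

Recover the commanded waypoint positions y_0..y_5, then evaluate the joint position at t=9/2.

y_0 = S_0(0) = a_0 = 0
y_1 = S_1(0) = a_1 = -1
y_2 = S_2(0) = a_2 = 0
y_3 = S_3(0) = a_3 = 2
y_4 = S_4(0) = a_4 = 5
y_5 = S_4(1) = -1
t_q=9/2 is in segment 1 (τ=3/2); S_1(τ)=-493/452

y_0=0 y_1=-1 y_2=0 y_3=2 y_4=5 y_5=-1
S(9/2) = -493/452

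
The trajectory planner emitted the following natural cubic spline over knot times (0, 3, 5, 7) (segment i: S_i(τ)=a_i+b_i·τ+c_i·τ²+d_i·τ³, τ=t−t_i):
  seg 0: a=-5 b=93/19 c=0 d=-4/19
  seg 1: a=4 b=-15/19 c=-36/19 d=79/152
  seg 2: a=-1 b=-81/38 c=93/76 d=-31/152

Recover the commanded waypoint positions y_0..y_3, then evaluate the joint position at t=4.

y_0 = S_0(0) = a_0 = -5
y_1 = S_1(0) = a_1 = 4
y_2 = S_2(0) = a_2 = -1
y_3 = S_2(2) = -2
t_q=4 is in segment 1 (τ=1); S_1(τ)=279/152

y_0=-5 y_1=4 y_2=-1 y_3=-2
S(4) = 279/152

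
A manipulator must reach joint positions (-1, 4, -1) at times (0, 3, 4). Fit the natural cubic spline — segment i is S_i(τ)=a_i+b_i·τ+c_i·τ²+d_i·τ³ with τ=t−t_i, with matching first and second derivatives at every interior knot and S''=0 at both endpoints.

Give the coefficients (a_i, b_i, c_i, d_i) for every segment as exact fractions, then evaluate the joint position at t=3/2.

  seg 0: a=-1 b=25/6 c=0 d=-5/18
  seg 1: a=4 b=-10/3 c=-5/2 d=5/6
S(3/2) = 69/16

Δ: Δ0=5/3, Δ1=-5
row 1: diag=8, rhs=-40; c'=1/8, d'=-5
back: M1=-5
M: M0=0, M1=-5, M2=0
seg 0: a=-1, c=M0/2=0, d=(M1−M0)/(6·3)=-5/18, b=Δ0−h0·(2M0+M1)/6=25/6
seg 1: a=4, c=M1/2=-5/2, d=(M2−M1)/(6·1)=5/6, b=Δ1−h1·(2M1+M2)/6=-10/3
t_q=3/2 → seg 0, τ=3/2; S=-1+25/6·τ+0·τ²+-5/18·τ³=69/16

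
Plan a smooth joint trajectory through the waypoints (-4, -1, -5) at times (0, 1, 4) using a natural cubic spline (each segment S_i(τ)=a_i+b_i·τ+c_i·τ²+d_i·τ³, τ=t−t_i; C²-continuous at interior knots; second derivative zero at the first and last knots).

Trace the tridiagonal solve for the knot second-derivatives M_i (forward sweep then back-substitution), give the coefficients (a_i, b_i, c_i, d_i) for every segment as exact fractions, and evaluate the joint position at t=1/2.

Δ: Δ0=3, Δ1=-4/3
row 1: diag=8, rhs=-26; c'=3/8, d'=-13/4
back: M1=-13/4
M: M0=0, M1=-13/4, M2=0
seg 0: a=-4, c=M0/2=0, d=(M1−M0)/(6·1)=-13/24, b=Δ0−h0·(2M0+M1)/6=85/24
seg 1: a=-1, c=M1/2=-13/8, d=(M2−M1)/(6·3)=13/72, b=Δ1−h1·(2M1+M2)/6=23/12
t_q=1/2 → seg 0, τ=1/2; S=-4+85/24·τ+0·τ²+-13/24·τ³=-147/64

  seg 0: a=-4 b=85/24 c=0 d=-13/24
  seg 1: a=-1 b=23/12 c=-13/8 d=13/72
S(1/2) = -147/64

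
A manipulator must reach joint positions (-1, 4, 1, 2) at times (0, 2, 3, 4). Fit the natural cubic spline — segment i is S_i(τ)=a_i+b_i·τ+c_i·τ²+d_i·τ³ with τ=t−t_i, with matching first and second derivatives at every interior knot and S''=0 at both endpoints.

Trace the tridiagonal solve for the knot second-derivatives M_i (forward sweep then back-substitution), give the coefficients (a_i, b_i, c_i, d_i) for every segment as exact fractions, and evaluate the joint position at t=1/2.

  seg 0: a=-1 b=219/46 c=0 d=-13/23
  seg 1: a=4 b=-93/46 c=-78/23 d=111/46
  seg 2: a=1 b=-36/23 c=177/46 d=-59/46
S(1/2) = 241/184

Δ: Δ0=5/2, Δ1=-3, Δ2=1
row 1: diag=6, rhs=-33; c'=1/6, d'=-11/2
row 2: denom=4−1·1/6=23/6; d'=(24−1·-11/2)/(23/6)=177/23
back: M2=177/23
back: M1=-11/2−1/6·177/23=-156/23
M: M0=0, M1=-156/23, M2=177/23, M3=0
seg 0: a=-1, c=M0/2=0, d=(M1−M0)/(6·2)=-13/23, b=Δ0−h0·(2M0+M1)/6=219/46
seg 1: a=4, c=M1/2=-78/23, d=(M2−M1)/(6·1)=111/46, b=Δ1−h1·(2M1+M2)/6=-93/46
seg 2: a=1, c=M2/2=177/46, d=(M3−M2)/(6·1)=-59/46, b=Δ2−h2·(2M2+M3)/6=-36/23
t_q=1/2 → seg 0, τ=1/2; S=-1+219/46·τ+0·τ²+-13/23·τ³=241/184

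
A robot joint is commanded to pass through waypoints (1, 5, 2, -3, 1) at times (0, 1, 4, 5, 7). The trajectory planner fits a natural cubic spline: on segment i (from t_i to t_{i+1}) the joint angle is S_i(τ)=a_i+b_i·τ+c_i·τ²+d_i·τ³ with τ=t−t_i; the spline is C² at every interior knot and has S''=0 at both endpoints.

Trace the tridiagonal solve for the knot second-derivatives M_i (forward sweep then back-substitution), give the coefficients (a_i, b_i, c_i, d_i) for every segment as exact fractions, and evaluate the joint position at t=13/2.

Δ: Δ0=4, Δ1=-1, Δ2=-5, Δ3=2
row 1: diag=8, rhs=-30; c'=3/8, d'=-15/4
row 2: denom=8−3·3/8=55/8; d'=(-24−3·-15/4)/(55/8)=-102/55
row 3: denom=6−1·8/55=322/55; d'=(42−1·-102/55)/(322/55)=1206/161
back: M3=1206/161
back: M2=-102/55−8/55·1206/161=-474/161
back: M1=-15/4−3/8·-474/161=-426/161
M: M0=0, M1=-426/161, M2=-474/161, M3=1206/161, M4=0
seg 0: a=1, c=M0/2=0, d=(M1−M0)/(6·1)=-71/161, b=Δ0−h0·(2M0+M1)/6=715/161
seg 1: a=5, c=M1/2=-213/161, d=(M2−M1)/(6·3)=-8/483, b=Δ1−h1·(2M1+M2)/6=502/161
seg 2: a=2, c=M2/2=-237/161, d=(M3−M2)/(6·1)=40/23, b=Δ2−h2·(2M2+M3)/6=-848/161
seg 3: a=-3, c=M3/2=603/161, d=(M4−M3)/(6·2)=-201/322, b=Δ3−h3·(2M3+M4)/6=-482/161
t_q=13/2 → seg 3, τ=3/2; S=-3+-482/161·τ+603/161·τ²+-201/322·τ³=-3015/2576

  seg 0: a=1 b=715/161 c=0 d=-71/161
  seg 1: a=5 b=502/161 c=-213/161 d=-8/483
  seg 2: a=2 b=-848/161 c=-237/161 d=40/23
  seg 3: a=-3 b=-482/161 c=603/161 d=-201/322
S(13/2) = -3015/2576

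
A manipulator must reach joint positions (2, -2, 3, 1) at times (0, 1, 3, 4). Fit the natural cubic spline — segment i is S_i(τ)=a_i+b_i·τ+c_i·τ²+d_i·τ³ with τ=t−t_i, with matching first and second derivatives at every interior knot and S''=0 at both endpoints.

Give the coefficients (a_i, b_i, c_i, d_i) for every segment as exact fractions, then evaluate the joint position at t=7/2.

Δ: Δ0=-4, Δ1=5/2, Δ2=-2
row 1: diag=6, rhs=39; c'=1/3, d'=13/2
row 2: denom=6−2·1/3=16/3; d'=(-27−2·13/2)/(16/3)=-15/2
back: M2=-15/2
back: M1=13/2−1/3·-15/2=9
M: M0=0, M1=9, M2=-15/2, M3=0
seg 0: a=2, c=M0/2=0, d=(M1−M0)/(6·1)=3/2, b=Δ0−h0·(2M0+M1)/6=-11/2
seg 1: a=-2, c=M1/2=9/2, d=(M2−M1)/(6·2)=-11/8, b=Δ1−h1·(2M1+M2)/6=-1
seg 2: a=3, c=M2/2=-15/4, d=(M3−M2)/(6·1)=5/4, b=Δ2−h2·(2M2+M3)/6=1/2
t_q=7/2 → seg 2, τ=1/2; S=3+1/2·τ+-15/4·τ²+5/4·τ³=79/32

  seg 0: a=2 b=-11/2 c=0 d=3/2
  seg 1: a=-2 b=-1 c=9/2 d=-11/8
  seg 2: a=3 b=1/2 c=-15/4 d=5/4
S(7/2) = 79/32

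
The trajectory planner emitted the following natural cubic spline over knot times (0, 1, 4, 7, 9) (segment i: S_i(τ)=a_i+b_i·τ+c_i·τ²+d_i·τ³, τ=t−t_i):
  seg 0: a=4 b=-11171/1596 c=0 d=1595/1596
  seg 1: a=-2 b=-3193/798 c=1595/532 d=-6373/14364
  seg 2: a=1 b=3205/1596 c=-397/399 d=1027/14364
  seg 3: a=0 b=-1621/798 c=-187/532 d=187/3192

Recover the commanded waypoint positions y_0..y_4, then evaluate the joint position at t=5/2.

y_0 = S_0(0) = a_0 = 4
y_1 = S_1(0) = a_1 = -2
y_2 = S_2(0) = a_2 = 1
y_3 = S_3(0) = a_3 = 0
y_4 = S_3(2) = -5
t_q=5/2 is in segment 1 (τ=3/2); S_1(τ)=-11719/4256

y_0=4 y_1=-2 y_2=1 y_3=0 y_4=-5
S(5/2) = -11719/4256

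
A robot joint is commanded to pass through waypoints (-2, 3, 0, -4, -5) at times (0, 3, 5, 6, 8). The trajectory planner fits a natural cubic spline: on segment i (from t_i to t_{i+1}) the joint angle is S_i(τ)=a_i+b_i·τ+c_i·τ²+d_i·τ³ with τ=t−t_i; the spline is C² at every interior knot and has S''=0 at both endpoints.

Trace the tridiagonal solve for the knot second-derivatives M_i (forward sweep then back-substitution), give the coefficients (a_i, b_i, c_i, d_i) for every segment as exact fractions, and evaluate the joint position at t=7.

Δ: Δ0=5/3, Δ1=-3/2, Δ2=-4, Δ3=-1/2
row 1: diag=10, rhs=-19; c'=1/5, d'=-19/10
row 2: denom=6−2·1/5=28/5; d'=(-15−2·-19/10)/(28/5)=-2
row 3: denom=6−1·5/28=163/28; d'=(21−1·-2)/(163/28)=644/163
back: M3=644/163
back: M2=-2−5/28·644/163=-441/163
back: M1=-19/10−1/5·-441/163=-443/326
M: M0=0, M1=-443/326, M2=-441/163, M3=644/163, M4=0
seg 0: a=-2, c=M0/2=0, d=(M1−M0)/(6·3)=-443/5868, b=Δ0−h0·(2M0+M1)/6=4589/1956
seg 1: a=3, c=M1/2=-443/652, d=(M2−M1)/(6·2)=-439/3912, b=Δ1−h1·(2M1+M2)/6=301/978
seg 2: a=0, c=M2/2=-441/326, d=(M3−M2)/(6·1)=1085/978, b=Δ2−h2·(2M2+M3)/6=-1837/489
seg 3: a=-4, c=M3/2=322/163, d=(M4−M3)/(6·2)=-161/489, b=Δ3−h3·(2M3+M4)/6=-3065/978
t_q=7 → seg 3, τ=1; S=-4+-3065/978·τ+322/163·τ²+-161/489·τ³=-1789/326

  seg 0: a=-2 b=4589/1956 c=0 d=-443/5868
  seg 1: a=3 b=301/978 c=-443/652 d=-439/3912
  seg 2: a=0 b=-1837/489 c=-441/326 d=1085/978
  seg 3: a=-4 b=-3065/978 c=322/163 d=-161/489
S(7) = -1789/326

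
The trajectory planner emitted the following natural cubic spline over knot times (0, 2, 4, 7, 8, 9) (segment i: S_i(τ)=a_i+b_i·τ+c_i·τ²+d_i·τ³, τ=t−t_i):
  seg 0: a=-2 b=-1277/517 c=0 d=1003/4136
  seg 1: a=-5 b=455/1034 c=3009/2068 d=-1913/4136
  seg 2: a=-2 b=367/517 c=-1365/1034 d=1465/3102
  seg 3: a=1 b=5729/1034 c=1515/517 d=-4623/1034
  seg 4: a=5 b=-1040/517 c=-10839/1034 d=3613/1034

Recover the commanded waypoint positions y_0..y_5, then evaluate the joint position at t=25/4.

y_0=-2 y_1=-5 y_2=-2 y_3=1 y_4=5 y_5=-4
S(25/4) = -112921/66176

y_0 = S_0(0) = a_0 = -2
y_1 = S_1(0) = a_1 = -5
y_2 = S_2(0) = a_2 = -2
y_3 = S_3(0) = a_3 = 1
y_4 = S_4(0) = a_4 = 5
y_5 = S_4(1) = -4
t_q=25/4 is in segment 2 (τ=9/4); S_2(τ)=-112921/66176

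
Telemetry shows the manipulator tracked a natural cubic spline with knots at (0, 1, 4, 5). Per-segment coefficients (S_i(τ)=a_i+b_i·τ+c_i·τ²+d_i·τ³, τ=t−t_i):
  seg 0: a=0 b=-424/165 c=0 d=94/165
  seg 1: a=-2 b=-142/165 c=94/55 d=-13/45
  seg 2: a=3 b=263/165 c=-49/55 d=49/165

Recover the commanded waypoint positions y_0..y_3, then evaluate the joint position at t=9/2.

y_0 = S_0(0) = a_0 = 0
y_1 = S_1(0) = a_1 = -2
y_2 = S_2(0) = a_2 = 3
y_3 = S_2(1) = 4
t_q=9/2 is in segment 2 (τ=1/2); S_2(τ)=1589/440

y_0=0 y_1=-2 y_2=3 y_3=4
S(9/2) = 1589/440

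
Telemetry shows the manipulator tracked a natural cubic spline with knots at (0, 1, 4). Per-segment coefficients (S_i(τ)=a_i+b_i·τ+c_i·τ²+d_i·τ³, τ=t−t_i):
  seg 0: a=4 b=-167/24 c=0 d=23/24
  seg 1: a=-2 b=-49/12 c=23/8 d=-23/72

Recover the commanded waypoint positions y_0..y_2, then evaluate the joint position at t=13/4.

y_0 = S_0(0) = a_0 = 4
y_1 = S_1(0) = a_1 = -2
y_2 = S_1(3) = 3
t_q=13/4 is in segment 1 (τ=9/4); S_1(τ)=-139/512

y_0=4 y_1=-2 y_2=3
S(13/4) = -139/512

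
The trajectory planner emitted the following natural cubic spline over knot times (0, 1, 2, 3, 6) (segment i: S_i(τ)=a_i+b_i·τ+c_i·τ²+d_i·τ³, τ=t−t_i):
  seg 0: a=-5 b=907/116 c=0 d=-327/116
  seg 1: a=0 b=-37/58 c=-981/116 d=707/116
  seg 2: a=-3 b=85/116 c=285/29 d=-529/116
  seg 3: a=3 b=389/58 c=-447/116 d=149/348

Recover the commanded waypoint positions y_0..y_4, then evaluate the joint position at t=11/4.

y_0=-5 y_1=0 y_2=-3 y_3=3 y_4=0
S(11/4) = 8565/7424

y_0 = S_0(0) = a_0 = -5
y_1 = S_1(0) = a_1 = 0
y_2 = S_2(0) = a_2 = -3
y_3 = S_3(0) = a_3 = 3
y_4 = S_3(3) = 0
t_q=11/4 is in segment 2 (τ=3/4); S_2(τ)=8565/7424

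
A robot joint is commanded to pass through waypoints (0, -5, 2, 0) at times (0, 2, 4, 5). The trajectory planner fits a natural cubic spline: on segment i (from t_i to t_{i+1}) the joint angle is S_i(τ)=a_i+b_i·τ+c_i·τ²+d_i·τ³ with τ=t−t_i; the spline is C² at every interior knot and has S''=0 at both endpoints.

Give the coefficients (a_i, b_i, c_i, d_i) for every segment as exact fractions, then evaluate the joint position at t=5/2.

  seg 0: a=0 b=-51/11 c=0 d=47/88
  seg 1: a=-5 b=39/22 c=141/44 d=-103/88
  seg 2: a=2 b=6/11 c=-42/11 d=14/11
S(5/2) = -2435/704

Δ: Δ0=-5/2, Δ1=7/2, Δ2=-2
row 1: diag=8, rhs=36; c'=1/4, d'=9/2
row 2: denom=6−2·1/4=11/2; d'=(-33−2·9/2)/(11/2)=-84/11
back: M2=-84/11
back: M1=9/2−1/4·-84/11=141/22
M: M0=0, M1=141/22, M2=-84/11, M3=0
seg 0: a=0, c=M0/2=0, d=(M1−M0)/(6·2)=47/88, b=Δ0−h0·(2M0+M1)/6=-51/11
seg 1: a=-5, c=M1/2=141/44, d=(M2−M1)/(6·2)=-103/88, b=Δ1−h1·(2M1+M2)/6=39/22
seg 2: a=2, c=M2/2=-42/11, d=(M3−M2)/(6·1)=14/11, b=Δ2−h2·(2M2+M3)/6=6/11
t_q=5/2 → seg 1, τ=1/2; S=-5+39/22·τ+141/44·τ²+-103/88·τ³=-2435/704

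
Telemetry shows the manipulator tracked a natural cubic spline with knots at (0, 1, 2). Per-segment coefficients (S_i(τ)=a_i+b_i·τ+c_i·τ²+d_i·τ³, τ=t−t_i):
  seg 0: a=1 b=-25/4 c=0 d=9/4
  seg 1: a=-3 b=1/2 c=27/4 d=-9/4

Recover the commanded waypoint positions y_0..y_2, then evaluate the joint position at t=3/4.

y_0=1 y_1=-3 y_2=2
S(3/4) = -701/256

y_0 = S_0(0) = a_0 = 1
y_1 = S_1(0) = a_1 = -3
y_2 = S_1(1) = 2
t_q=3/4 is in segment 0 (τ=3/4); S_0(τ)=-701/256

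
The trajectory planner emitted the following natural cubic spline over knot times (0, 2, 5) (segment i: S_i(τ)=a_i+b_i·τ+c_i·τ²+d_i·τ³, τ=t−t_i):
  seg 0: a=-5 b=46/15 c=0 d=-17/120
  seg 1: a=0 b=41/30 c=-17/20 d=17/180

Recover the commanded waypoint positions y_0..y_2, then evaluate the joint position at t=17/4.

y_0=-5 y_1=0 y_2=-1
S(17/4) = -39/256

y_0 = S_0(0) = a_0 = -5
y_1 = S_1(0) = a_1 = 0
y_2 = S_1(3) = -1
t_q=17/4 is in segment 1 (τ=9/4); S_1(τ)=-39/256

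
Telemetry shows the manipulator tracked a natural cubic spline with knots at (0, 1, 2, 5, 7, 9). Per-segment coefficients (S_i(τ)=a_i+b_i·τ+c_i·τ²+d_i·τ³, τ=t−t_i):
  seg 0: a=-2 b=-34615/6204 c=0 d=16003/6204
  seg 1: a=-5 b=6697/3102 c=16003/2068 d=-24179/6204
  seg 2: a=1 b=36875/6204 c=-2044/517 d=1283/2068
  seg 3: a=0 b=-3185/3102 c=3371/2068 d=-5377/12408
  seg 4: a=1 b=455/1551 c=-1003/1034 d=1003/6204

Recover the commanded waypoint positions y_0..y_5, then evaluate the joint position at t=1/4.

y_0 = S_0(0) = a_0 = -2
y_1 = S_1(0) = a_1 = -5
y_2 = S_2(0) = a_2 = 1
y_3 = S_3(0) = a_3 = 0
y_4 = S_4(0) = a_4 = 1
y_5 = S_4(2) = -1
t_q=1/4 is in segment 0 (τ=1/4); S_0(τ)=-443983/132352

y_0=-2 y_1=-5 y_2=1 y_3=0 y_4=1 y_5=-1
S(1/4) = -443983/132352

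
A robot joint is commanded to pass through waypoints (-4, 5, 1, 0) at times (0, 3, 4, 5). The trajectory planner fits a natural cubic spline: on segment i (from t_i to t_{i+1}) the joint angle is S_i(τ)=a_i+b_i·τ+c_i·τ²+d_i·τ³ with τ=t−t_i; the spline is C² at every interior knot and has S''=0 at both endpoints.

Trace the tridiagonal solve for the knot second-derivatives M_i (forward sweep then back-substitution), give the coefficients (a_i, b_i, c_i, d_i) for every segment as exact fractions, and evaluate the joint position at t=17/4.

  seg 0: a=-4 b=6 c=0 d=-1/3
  seg 1: a=5 b=-3 c=-3 d=2
  seg 2: a=1 b=-3 c=3 d=-1
S(17/4) = 27/64

Δ: Δ0=3, Δ1=-4, Δ2=-1
row 1: diag=8, rhs=-42; c'=1/8, d'=-21/4
row 2: denom=4−1·1/8=31/8; d'=(18−1·-21/4)/(31/8)=6
back: M2=6
back: M1=-21/4−1/8·6=-6
M: M0=0, M1=-6, M2=6, M3=0
seg 0: a=-4, c=M0/2=0, d=(M1−M0)/(6·3)=-1/3, b=Δ0−h0·(2M0+M1)/6=6
seg 1: a=5, c=M1/2=-3, d=(M2−M1)/(6·1)=2, b=Δ1−h1·(2M1+M2)/6=-3
seg 2: a=1, c=M2/2=3, d=(M3−M2)/(6·1)=-1, b=Δ2−h2·(2M2+M3)/6=-3
t_q=17/4 → seg 2, τ=1/4; S=1+-3·τ+3·τ²+-1·τ³=27/64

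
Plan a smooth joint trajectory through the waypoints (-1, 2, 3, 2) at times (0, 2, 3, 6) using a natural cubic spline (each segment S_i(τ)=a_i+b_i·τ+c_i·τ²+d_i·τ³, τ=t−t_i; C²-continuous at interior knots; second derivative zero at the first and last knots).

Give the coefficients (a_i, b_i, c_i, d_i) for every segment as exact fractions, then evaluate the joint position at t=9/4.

Δ: Δ0=3/2, Δ1=1, Δ2=-1/3
row 1: diag=6, rhs=-3; c'=1/6, d'=-1/2
row 2: denom=8−1·1/6=47/6; d'=(-8−1·-1/2)/(47/6)=-45/47
back: M2=-45/47
back: M1=-1/2−1/6·-45/47=-16/47
M: M0=0, M1=-16/47, M2=-45/47, M3=0
seg 0: a=-1, c=M0/2=0, d=(M1−M0)/(6·2)=-4/141, b=Δ0−h0·(2M0+M1)/6=455/282
seg 1: a=2, c=M1/2=-8/47, d=(M2−M1)/(6·1)=-29/282, b=Δ1−h1·(2M1+M2)/6=359/282
seg 2: a=3, c=M2/2=-45/94, d=(M3−M2)/(6·3)=5/94, b=Δ2−h2·(2M2+M3)/6=88/141
t_q=9/4 → seg 1, τ=1/4; S=2+359/282·τ+-8/47·τ²+-29/282·τ³=13873/6016

  seg 0: a=-1 b=455/282 c=0 d=-4/141
  seg 1: a=2 b=359/282 c=-8/47 d=-29/282
  seg 2: a=3 b=88/141 c=-45/94 d=5/94
S(9/4) = 13873/6016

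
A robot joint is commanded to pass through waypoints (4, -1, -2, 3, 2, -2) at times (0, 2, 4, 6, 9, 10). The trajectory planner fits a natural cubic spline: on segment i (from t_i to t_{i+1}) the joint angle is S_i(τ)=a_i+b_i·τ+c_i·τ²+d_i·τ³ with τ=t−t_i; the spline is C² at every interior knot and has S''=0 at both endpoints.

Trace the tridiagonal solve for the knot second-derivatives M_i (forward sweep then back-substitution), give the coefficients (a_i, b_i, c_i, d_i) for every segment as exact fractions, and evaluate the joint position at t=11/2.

  seg 0: a=4 b=-16813/6006 c=0 d=899/12012
  seg 1: a=-1 b=-11419/6006 c=899/2002 d=1511/12012
  seg 2: a=-2 b=1205/858 c=1205/1001 d=-985/3003
  seg 3: a=3 b=1055/462 c=-765/1001 d=-59/1638
  seg 4: a=2 b=-9833/3003 c=-2179/2002 d=2179/6006
S(11/2) = 13679/8008

Δ: Δ0=-5/2, Δ1=-1/2, Δ2=5/2, Δ3=-1/3, Δ4=-4
row 1: diag=8, rhs=12; c'=1/4, d'=3/2
row 2: denom=8−2·1/4=15/2; d'=(18−2·3/2)/(15/2)=2
row 3: denom=10−2·4/15=142/15; d'=(-17−2·2)/(142/15)=-315/142
row 4: denom=8−3·45/142=1001/142; d'=(-22−3·-315/142)/(1001/142)=-2179/1001
back: M4=-2179/1001
back: M3=-315/142−45/142·-2179/1001=-1530/1001
back: M2=2−4/15·-1530/1001=2410/1001
back: M1=3/2−1/4·2410/1001=899/1001
M: M0=0, M1=899/1001, M2=2410/1001, M3=-1530/1001, M4=-2179/1001, M5=0
seg 0: a=4, c=M0/2=0, d=(M1−M0)/(6·2)=899/12012, b=Δ0−h0·(2M0+M1)/6=-16813/6006
seg 1: a=-1, c=M1/2=899/2002, d=(M2−M1)/(6·2)=1511/12012, b=Δ1−h1·(2M1+M2)/6=-11419/6006
seg 2: a=-2, c=M2/2=1205/1001, d=(M3−M2)/(6·2)=-985/3003, b=Δ2−h2·(2M2+M3)/6=1205/858
seg 3: a=3, c=M3/2=-765/1001, d=(M4−M3)/(6·3)=-59/1638, b=Δ3−h3·(2M3+M4)/6=1055/462
seg 4: a=2, c=M4/2=-2179/2002, d=(M5−M4)/(6·1)=2179/6006, b=Δ4−h4·(2M4+M5)/6=-9833/3003
t_q=11/2 → seg 2, τ=3/2; S=-2+1205/858·τ+1205/1001·τ²+-985/3003·τ³=13679/8008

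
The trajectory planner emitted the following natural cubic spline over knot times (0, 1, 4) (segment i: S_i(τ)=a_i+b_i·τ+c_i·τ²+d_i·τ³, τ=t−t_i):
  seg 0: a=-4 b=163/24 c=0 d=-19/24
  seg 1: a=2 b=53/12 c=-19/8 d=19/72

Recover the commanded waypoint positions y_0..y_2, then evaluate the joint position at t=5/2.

y_0=-4 y_1=2 y_2=1
S(5/2) = 267/64

y_0 = S_0(0) = a_0 = -4
y_1 = S_1(0) = a_1 = 2
y_2 = S_1(3) = 1
t_q=5/2 is in segment 1 (τ=3/2); S_1(τ)=267/64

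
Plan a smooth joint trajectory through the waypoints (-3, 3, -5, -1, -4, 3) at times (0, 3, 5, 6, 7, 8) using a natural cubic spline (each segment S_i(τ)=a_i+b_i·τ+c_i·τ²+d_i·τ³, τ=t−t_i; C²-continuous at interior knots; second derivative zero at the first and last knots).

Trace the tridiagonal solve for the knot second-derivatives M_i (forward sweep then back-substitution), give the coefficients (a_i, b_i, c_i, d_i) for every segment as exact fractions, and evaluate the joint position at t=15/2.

  seg 0: a=-3 b=128/25 c=0 d=-26/75
  seg 1: a=3 b=-106/25 c=-78/25 d=81/50
  seg 2: a=-5 b=68/25 c=33/5 d=-133/25
  seg 3: a=-1 b=-1/25 c=-234/25 d=32/5
  seg 4: a=-4 b=11/25 c=246/25 d=-82/25
S(15/2) = -173/100

Δ: Δ0=2, Δ1=-4, Δ2=4, Δ3=-3, Δ4=7
row 1: diag=10, rhs=-36; c'=1/5, d'=-18/5
row 2: denom=6−2·1/5=28/5; d'=(48−2·-18/5)/(28/5)=69/7
row 3: denom=4−1·5/28=107/28; d'=(-42−1·69/7)/(107/28)=-1452/107
row 4: denom=4−1·28/107=400/107; d'=(60−1·-1452/107)/(400/107)=492/25
back: M4=492/25
back: M3=-1452/107−28/107·492/25=-468/25
back: M2=69/7−5/28·-468/25=66/5
back: M1=-18/5−1/5·66/5=-156/25
M: M0=0, M1=-156/25, M2=66/5, M3=-468/25, M4=492/25, M5=0
seg 0: a=-3, c=M0/2=0, d=(M1−M0)/(6·3)=-26/75, b=Δ0−h0·(2M0+M1)/6=128/25
seg 1: a=3, c=M1/2=-78/25, d=(M2−M1)/(6·2)=81/50, b=Δ1−h1·(2M1+M2)/6=-106/25
seg 2: a=-5, c=M2/2=33/5, d=(M3−M2)/(6·1)=-133/25, b=Δ2−h2·(2M2+M3)/6=68/25
seg 3: a=-1, c=M3/2=-234/25, d=(M4−M3)/(6·1)=32/5, b=Δ3−h3·(2M3+M4)/6=-1/25
seg 4: a=-4, c=M4/2=246/25, d=(M5−M4)/(6·1)=-82/25, b=Δ4−h4·(2M4+M5)/6=11/25
t_q=15/2 → seg 4, τ=1/2; S=-4+11/25·τ+246/25·τ²+-82/25·τ³=-173/100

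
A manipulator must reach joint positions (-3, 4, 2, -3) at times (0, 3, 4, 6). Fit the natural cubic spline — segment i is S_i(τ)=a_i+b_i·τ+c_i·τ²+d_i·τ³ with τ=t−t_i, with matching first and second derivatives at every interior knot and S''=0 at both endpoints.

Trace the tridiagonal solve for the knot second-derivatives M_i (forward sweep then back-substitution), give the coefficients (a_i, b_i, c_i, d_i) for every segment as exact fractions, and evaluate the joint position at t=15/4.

Δ: Δ0=7/3, Δ1=-2, Δ2=-5/2
row 1: diag=8, rhs=-26; c'=1/8, d'=-13/4
row 2: denom=6−1·1/8=47/8; d'=(-3−1·-13/4)/(47/8)=2/47
back: M2=2/47
back: M1=-13/4−1/8·2/47=-153/47
M: M0=0, M1=-153/47, M2=2/47, M3=0
seg 0: a=-3, c=M0/2=0, d=(M1−M0)/(6·3)=-17/94, b=Δ0−h0·(2M0+M1)/6=1117/282
seg 1: a=4, c=M1/2=-153/94, d=(M2−M1)/(6·1)=155/282, b=Δ1−h1·(2M1+M2)/6=-130/141
seg 2: a=2, c=M2/2=1/47, d=(M3−M2)/(6·2)=-1/282, b=Δ2−h2·(2M2+M3)/6=-713/282
t_q=15/4 → seg 1, τ=3/4; S=4+-130/141·τ+-153/94·τ²+155/282·τ³=15791/6016

  seg 0: a=-3 b=1117/282 c=0 d=-17/94
  seg 1: a=4 b=-130/141 c=-153/94 d=155/282
  seg 2: a=2 b=-713/282 c=1/47 d=-1/282
S(15/4) = 15791/6016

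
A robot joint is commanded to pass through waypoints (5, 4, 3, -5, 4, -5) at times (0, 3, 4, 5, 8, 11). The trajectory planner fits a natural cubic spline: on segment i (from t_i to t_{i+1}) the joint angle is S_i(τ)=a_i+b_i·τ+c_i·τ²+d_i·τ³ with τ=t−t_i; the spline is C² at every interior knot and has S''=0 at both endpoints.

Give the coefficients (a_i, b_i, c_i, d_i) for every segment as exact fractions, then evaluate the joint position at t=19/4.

Δ: Δ0=-1/3, Δ1=-1, Δ2=-8, Δ3=3, Δ4=-3
row 1: diag=8, rhs=-4; c'=1/8, d'=-1/2
row 2: denom=4−1·1/8=31/8; d'=(-42−1·-1/2)/(31/8)=-332/31
row 3: denom=8−1·8/31=240/31; d'=(66−1·-332/31)/(240/31)=1189/120
row 4: denom=12−3·31/80=867/80; d'=(-36−3·1189/120)/(867/80)=-5258/867
back: M4=-5258/867
back: M3=1189/120−31/80·-5258/867=10628/867
back: M2=-332/31−8/31·10628/867=-12028/867
back: M1=-1/2−1/8·-12028/867=1070/867
M: M0=0, M1=1070/867, M2=-12028/867, M3=10628/867, M4=-5258/867, M5=0
seg 0: a=5, c=M0/2=0, d=(M1−M0)/(6·3)=535/7803, b=Δ0−h0·(2M0+M1)/6=-824/867
seg 1: a=4, c=M1/2=535/867, d=(M2−M1)/(6·1)=-2183/867, b=Δ1−h1·(2M1+M2)/6=781/867
seg 2: a=3, c=M2/2=-6014/867, d=(M3−M2)/(6·1)=3776/867, b=Δ2−h2·(2M2+M3)/6=-1566/289
seg 3: a=-5, c=M3/2=5314/867, d=(M4−M3)/(6·3)=-7943/7803, b=Δ3−h3·(2M3+M4)/6=-5398/867
seg 4: a=4, c=M4/2=-2629/867, d=(M5−M4)/(6·3)=2629/7803, b=Δ4−h4·(2M4+M5)/6=2657/867
t_q=19/4 → seg 2, τ=3/4; S=3+-1566/289·τ+-6014/867·τ²+3776/867·τ³=-7233/2312

  seg 0: a=5 b=-824/867 c=0 d=535/7803
  seg 1: a=4 b=781/867 c=535/867 d=-2183/867
  seg 2: a=3 b=-1566/289 c=-6014/867 d=3776/867
  seg 3: a=-5 b=-5398/867 c=5314/867 d=-7943/7803
  seg 4: a=4 b=2657/867 c=-2629/867 d=2629/7803
S(19/4) = -7233/2312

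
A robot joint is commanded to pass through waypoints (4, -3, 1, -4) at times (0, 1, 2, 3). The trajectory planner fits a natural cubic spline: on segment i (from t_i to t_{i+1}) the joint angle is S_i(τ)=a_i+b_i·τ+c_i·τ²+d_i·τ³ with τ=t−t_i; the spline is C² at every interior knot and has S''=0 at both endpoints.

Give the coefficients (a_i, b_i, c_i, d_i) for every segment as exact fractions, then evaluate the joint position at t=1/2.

Δ: Δ0=-7, Δ1=4, Δ2=-5
row 1: diag=4, rhs=66; c'=1/4, d'=33/2
row 2: denom=4−1·1/4=15/4; d'=(-54−1·33/2)/(15/4)=-94/5
back: M2=-94/5
back: M1=33/2−1/4·-94/5=106/5
M: M0=0, M1=106/5, M2=-94/5, M3=0
seg 0: a=4, c=M0/2=0, d=(M1−M0)/(6·1)=53/15, b=Δ0−h0·(2M0+M1)/6=-158/15
seg 1: a=-3, c=M1/2=53/5, d=(M2−M1)/(6·1)=-20/3, b=Δ1−h1·(2M1+M2)/6=1/15
seg 2: a=1, c=M2/2=-47/5, d=(M3−M2)/(6·1)=47/15, b=Δ2−h2·(2M2+M3)/6=19/15
t_q=1/2 → seg 0, τ=1/2; S=4+-158/15·τ+0·τ²+53/15·τ³=-33/40

  seg 0: a=4 b=-158/15 c=0 d=53/15
  seg 1: a=-3 b=1/15 c=53/5 d=-20/3
  seg 2: a=1 b=19/15 c=-47/5 d=47/15
S(1/2) = -33/40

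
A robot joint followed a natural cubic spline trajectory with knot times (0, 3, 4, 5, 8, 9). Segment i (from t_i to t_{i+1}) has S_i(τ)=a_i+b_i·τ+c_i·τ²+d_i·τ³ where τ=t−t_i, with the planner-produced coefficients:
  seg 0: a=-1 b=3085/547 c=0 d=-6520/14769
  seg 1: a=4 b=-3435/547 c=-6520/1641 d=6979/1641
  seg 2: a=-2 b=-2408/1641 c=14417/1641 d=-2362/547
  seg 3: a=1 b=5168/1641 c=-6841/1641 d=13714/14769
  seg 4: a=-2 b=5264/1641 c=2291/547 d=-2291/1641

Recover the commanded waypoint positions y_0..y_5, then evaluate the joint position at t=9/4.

y_0 = S_0(0) = a_0 = -1
y_1 = S_1(0) = a_1 = 4
y_2 = S_2(0) = a_2 = -2
y_3 = S_3(0) = a_3 = 1
y_4 = S_4(0) = a_4 = -2
y_5 = S_4(1) = 4
t_q=9/4 is in segment 0 (τ=9/4); S_0(τ)=29149/4376

y_0=-1 y_1=4 y_2=-2 y_3=1 y_4=-2 y_5=4
S(9/4) = 29149/4376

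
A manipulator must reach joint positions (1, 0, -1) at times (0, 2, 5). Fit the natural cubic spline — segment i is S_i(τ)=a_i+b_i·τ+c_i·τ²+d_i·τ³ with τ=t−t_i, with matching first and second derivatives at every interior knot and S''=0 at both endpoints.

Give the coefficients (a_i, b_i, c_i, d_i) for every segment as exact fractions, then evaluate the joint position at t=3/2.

  seg 0: a=1 b=-8/15 c=0 d=1/120
  seg 1: a=0 b=-13/30 c=1/20 d=-1/180
S(3/2) = 73/320

Δ: Δ0=-1/2, Δ1=-1/3
row 1: diag=10, rhs=1; c'=3/10, d'=1/10
back: M1=1/10
M: M0=0, M1=1/10, M2=0
seg 0: a=1, c=M0/2=0, d=(M1−M0)/(6·2)=1/120, b=Δ0−h0·(2M0+M1)/6=-8/15
seg 1: a=0, c=M1/2=1/20, d=(M2−M1)/(6·3)=-1/180, b=Δ1−h1·(2M1+M2)/6=-13/30
t_q=3/2 → seg 0, τ=3/2; S=1+-8/15·τ+0·τ²+1/120·τ³=73/320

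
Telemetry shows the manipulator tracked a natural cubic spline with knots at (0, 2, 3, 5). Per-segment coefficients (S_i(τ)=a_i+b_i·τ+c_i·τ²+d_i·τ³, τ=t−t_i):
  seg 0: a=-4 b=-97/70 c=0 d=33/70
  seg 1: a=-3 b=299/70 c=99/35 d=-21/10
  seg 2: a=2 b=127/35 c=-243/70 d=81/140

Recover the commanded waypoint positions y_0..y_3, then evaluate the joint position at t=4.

y_0 = S_0(0) = a_0 = -4
y_1 = S_1(0) = a_1 = -3
y_2 = S_2(0) = a_2 = 2
y_3 = S_2(2) = 0
t_q=4 is in segment 2 (τ=1); S_2(τ)=383/140

y_0=-4 y_1=-3 y_2=2 y_3=0
S(4) = 383/140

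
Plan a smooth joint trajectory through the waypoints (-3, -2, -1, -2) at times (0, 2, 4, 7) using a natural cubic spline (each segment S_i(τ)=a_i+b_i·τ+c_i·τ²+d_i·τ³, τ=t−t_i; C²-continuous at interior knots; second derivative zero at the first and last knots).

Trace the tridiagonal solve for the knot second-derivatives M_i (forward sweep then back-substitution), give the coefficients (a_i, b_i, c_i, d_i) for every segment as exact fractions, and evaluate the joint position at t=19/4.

  seg 0: a=-3 b=26/57 c=0 d=5/456
  seg 1: a=-2 b=67/114 c=5/76 d=-25/456
  seg 2: a=-1 b=11/57 c=-5/19 d=5/171
S(19/4) = -1205/1216

Δ: Δ0=1/2, Δ1=1/2, Δ2=-1/3
row 1: diag=8, rhs=0; c'=1/4, d'=0
row 2: denom=10−2·1/4=19/2; d'=(-5−2·0)/(19/2)=-10/19
back: M2=-10/19
back: M1=0−1/4·-10/19=5/38
M: M0=0, M1=5/38, M2=-10/19, M3=0
seg 0: a=-3, c=M0/2=0, d=(M1−M0)/(6·2)=5/456, b=Δ0−h0·(2M0+M1)/6=26/57
seg 1: a=-2, c=M1/2=5/76, d=(M2−M1)/(6·2)=-25/456, b=Δ1−h1·(2M1+M2)/6=67/114
seg 2: a=-1, c=M2/2=-5/19, d=(M3−M2)/(6·3)=5/171, b=Δ2−h2·(2M2+M3)/6=11/57
t_q=19/4 → seg 2, τ=3/4; S=-1+11/57·τ+-5/19·τ²+5/171·τ³=-1205/1216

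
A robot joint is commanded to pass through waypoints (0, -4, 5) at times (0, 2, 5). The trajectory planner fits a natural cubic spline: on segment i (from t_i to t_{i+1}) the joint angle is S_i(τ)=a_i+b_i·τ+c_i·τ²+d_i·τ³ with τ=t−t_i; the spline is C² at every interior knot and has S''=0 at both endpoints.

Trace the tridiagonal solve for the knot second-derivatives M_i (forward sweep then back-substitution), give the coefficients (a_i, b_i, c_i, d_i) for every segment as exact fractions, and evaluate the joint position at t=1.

  seg 0: a=0 b=-3 c=0 d=1/4
  seg 1: a=-4 b=0 c=3/2 d=-1/6
S(1) = -11/4

Δ: Δ0=-2, Δ1=3
row 1: diag=10, rhs=30; c'=3/10, d'=3
back: M1=3
M: M0=0, M1=3, M2=0
seg 0: a=0, c=M0/2=0, d=(M1−M0)/(6·2)=1/4, b=Δ0−h0·(2M0+M1)/6=-3
seg 1: a=-4, c=M1/2=3/2, d=(M2−M1)/(6·3)=-1/6, b=Δ1−h1·(2M1+M2)/6=0
t_q=1 → seg 0, τ=1; S=0+-3·τ+0·τ²+1/4·τ³=-11/4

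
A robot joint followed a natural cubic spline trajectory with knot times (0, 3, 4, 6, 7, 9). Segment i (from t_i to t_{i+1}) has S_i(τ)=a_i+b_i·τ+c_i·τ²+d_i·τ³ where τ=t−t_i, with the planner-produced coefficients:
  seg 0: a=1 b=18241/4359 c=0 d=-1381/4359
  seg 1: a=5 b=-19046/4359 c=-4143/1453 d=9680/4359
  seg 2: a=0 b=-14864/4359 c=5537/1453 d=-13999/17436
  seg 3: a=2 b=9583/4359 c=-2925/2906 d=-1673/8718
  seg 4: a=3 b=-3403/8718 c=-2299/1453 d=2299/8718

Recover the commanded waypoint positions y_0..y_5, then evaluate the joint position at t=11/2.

y_0=1 y_1=5 y_2=0 y_3=2 y_4=3 y_5=-2
S(11/2) = 34849/46496

y_0 = S_0(0) = a_0 = 1
y_1 = S_1(0) = a_1 = 5
y_2 = S_2(0) = a_2 = 0
y_3 = S_3(0) = a_3 = 2
y_4 = S_4(0) = a_4 = 3
y_5 = S_4(2) = -2
t_q=11/2 is in segment 2 (τ=3/2); S_2(τ)=34849/46496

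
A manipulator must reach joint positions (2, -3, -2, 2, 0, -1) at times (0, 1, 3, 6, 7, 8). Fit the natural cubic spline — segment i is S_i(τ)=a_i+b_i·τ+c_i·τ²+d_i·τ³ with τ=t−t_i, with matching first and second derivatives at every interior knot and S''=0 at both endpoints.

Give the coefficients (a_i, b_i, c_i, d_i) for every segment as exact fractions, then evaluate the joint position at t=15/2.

Δ: Δ0=-5, Δ1=1/2, Δ2=4/3, Δ3=-2, Δ4=-1
row 1: diag=6, rhs=33; c'=1/3, d'=11/2
row 2: denom=10−2·1/3=28/3; d'=(5−2·11/2)/(28/3)=-9/14
row 3: denom=8−3·9/28=197/28; d'=(-20−3·-9/14)/(197/28)=-506/197
row 4: denom=4−1·28/197=760/197; d'=(6−1·-506/197)/(760/197)=211/95
back: M4=211/95
back: M3=-506/197−28/197·211/95=-274/95
back: M2=-9/14−9/28·-274/95=27/95
back: M1=11/2−1/3·27/95=1027/190
M: M0=0, M1=1027/190, M2=27/95, M3=-274/95, M4=211/95, M5=0
seg 0: a=2, c=M0/2=0, d=(M1−M0)/(6·1)=1027/1140, b=Δ0−h0·(2M0+M1)/6=-6727/1140
seg 1: a=-3, c=M1/2=1027/380, d=(M2−M1)/(6·2)=-973/2280, b=Δ1−h1·(2M1+M2)/6=-1823/570
seg 2: a=-2, c=M2/2=27/190, d=(M3−M2)/(6·3)=-301/1710, b=Δ2−h2·(2M2+M3)/6=142/57
seg 3: a=2, c=M3/2=-137/95, d=(M4−M3)/(6·1)=97/114, b=Δ3−h3·(2M3+M4)/6=-803/570
seg 4: a=0, c=M4/2=211/190, d=(M5−M4)/(6·1)=-211/570, b=Δ4−h4·(2M4+M5)/6=-496/285
t_q=15/2 → seg 4, τ=1/2; S=0+-496/285·τ+211/190·τ²+-211/570·τ³=-971/1520

  seg 0: a=2 b=-6727/1140 c=0 d=1027/1140
  seg 1: a=-3 b=-1823/570 c=1027/380 d=-973/2280
  seg 2: a=-2 b=142/57 c=27/190 d=-301/1710
  seg 3: a=2 b=-803/570 c=-137/95 d=97/114
  seg 4: a=0 b=-496/285 c=211/190 d=-211/570
S(15/2) = -971/1520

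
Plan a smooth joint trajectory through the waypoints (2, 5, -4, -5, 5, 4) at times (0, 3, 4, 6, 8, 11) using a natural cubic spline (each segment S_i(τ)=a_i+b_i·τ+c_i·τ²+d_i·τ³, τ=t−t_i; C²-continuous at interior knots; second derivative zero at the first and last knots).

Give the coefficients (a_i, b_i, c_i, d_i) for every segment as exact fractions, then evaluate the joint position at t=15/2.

Δ: Δ0=1, Δ1=-9, Δ2=-1/2, Δ3=5, Δ4=-1/3
row 1: diag=8, rhs=-60; c'=1/8, d'=-15/2
row 2: denom=6−1·1/8=47/8; d'=(51−1·-15/2)/(47/8)=468/47
row 3: denom=8−2·16/47=344/47; d'=(33−2·468/47)/(344/47)=615/344
row 4: denom=10−2·47/172=813/86; d'=(-32−2·615/344)/(813/86)=-6119/1626
back: M4=-6119/1626
back: M3=615/344−47/172·-6119/1626=4579/1626
back: M2=468/47−16/47·4579/1626=7316/813
back: M1=-15/2−1/8·7316/813=-7012/813
M: M0=0, M1=-7012/813, M2=7316/813, M3=4579/1626, M4=-6119/1626, M5=0
seg 0: a=2, c=M0/2=0, d=(M1−M0)/(6·3)=-3506/7317, b=Δ0−h0·(2M0+M1)/6=4319/813
seg 1: a=5, c=M1/2=-3506/813, d=(M2−M1)/(6·1)=796/271, b=Δ1−h1·(2M1+M2)/6=-6199/813
seg 2: a=-4, c=M2/2=3658/813, d=(M3−M2)/(6·2)=-1117/2168, b=Δ2−h2·(2M2+M3)/6=-6047/813
seg 3: a=-5, c=M3/2=4579/3252, d=(M4−M3)/(6·2)=-1783/3252, b=Δ3−h3·(2M3+M4)/6=7117/1626
seg 4: a=5, c=M4/2=-6119/3252, d=(M5−M4)/(6·3)=6119/29268, b=Δ4−h4·(2M4+M5)/6=1859/542
t_q=15/2 → seg 3, τ=3/2; S=-5+7117/1626·τ+4579/3252·τ²+-1783/3252·τ³=25003/8672

  seg 0: a=2 b=4319/813 c=0 d=-3506/7317
  seg 1: a=5 b=-6199/813 c=-3506/813 d=796/271
  seg 2: a=-4 b=-6047/813 c=3658/813 d=-1117/2168
  seg 3: a=-5 b=7117/1626 c=4579/3252 d=-1783/3252
  seg 4: a=5 b=1859/542 c=-6119/3252 d=6119/29268
S(15/2) = 25003/8672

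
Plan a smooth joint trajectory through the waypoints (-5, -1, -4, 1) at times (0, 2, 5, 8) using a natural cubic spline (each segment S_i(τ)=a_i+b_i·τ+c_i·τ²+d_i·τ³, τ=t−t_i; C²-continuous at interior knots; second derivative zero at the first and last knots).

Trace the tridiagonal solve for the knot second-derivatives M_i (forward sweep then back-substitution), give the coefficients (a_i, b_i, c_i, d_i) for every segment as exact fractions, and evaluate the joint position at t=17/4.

Δ: Δ0=2, Δ1=-1, Δ2=5/3
row 1: diag=10, rhs=-18; c'=3/10, d'=-9/5
row 2: denom=12−3·3/10=111/10; d'=(16−3·-9/5)/(111/10)=214/111
back: M2=214/111
back: M1=-9/5−3/10·214/111=-88/37
M: M0=0, M1=-88/37, M2=214/111, M3=0
seg 0: a=-5, c=M0/2=0, d=(M1−M0)/(6·2)=-22/111, b=Δ0−h0·(2M0+M1)/6=310/111
seg 1: a=-1, c=M1/2=-44/37, d=(M2−M1)/(6·3)=239/999, b=Δ1−h1·(2M1+M2)/6=46/111
seg 2: a=-4, c=M2/2=107/111, d=(M3−M2)/(6·3)=-107/999, b=Δ2−h2·(2M2+M3)/6=-29/111
t_q=17/4 → seg 1, τ=9/4; S=-1+46/111·τ+-44/37·τ²+239/999·τ³=-7963/2368

  seg 0: a=-5 b=310/111 c=0 d=-22/111
  seg 1: a=-1 b=46/111 c=-44/37 d=239/999
  seg 2: a=-4 b=-29/111 c=107/111 d=-107/999
S(17/4) = -7963/2368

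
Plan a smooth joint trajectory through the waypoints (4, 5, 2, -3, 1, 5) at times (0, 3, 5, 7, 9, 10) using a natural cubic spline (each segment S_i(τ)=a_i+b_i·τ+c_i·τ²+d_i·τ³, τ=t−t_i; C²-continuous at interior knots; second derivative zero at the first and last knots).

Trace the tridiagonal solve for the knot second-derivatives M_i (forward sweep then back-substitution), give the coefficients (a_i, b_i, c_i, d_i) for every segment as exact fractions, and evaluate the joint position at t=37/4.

Δ: Δ0=1/3, Δ1=-3/2, Δ2=-5/2, Δ3=2, Δ4=4
row 1: diag=10, rhs=-11; c'=1/5, d'=-11/10
row 2: denom=8−2·1/5=38/5; d'=(-6−2·-11/10)/(38/5)=-1/2
row 3: denom=8−2·5/19=142/19; d'=(27−2·-1/2)/(142/19)=266/71
row 4: denom=6−2·19/71=388/71; d'=(12−2·266/71)/(388/71)=80/97
back: M4=80/97
back: M3=266/71−19/71·80/97=342/97
back: M2=-1/2−5/19·342/97=-277/194
back: M1=-11/10−1/5·-277/194=-79/97
M: M0=0, M1=-79/97, M2=-277/194, M3=342/97, M4=80/97, M5=0
seg 0: a=4, c=M0/2=0, d=(M1−M0)/(6·3)=-79/1746, b=Δ0−h0·(2M0+M1)/6=431/582
seg 1: a=5, c=M1/2=-79/194, d=(M2−M1)/(6·2)=-119/2328, b=Δ1−h1·(2M1+M2)/6=-140/291
seg 2: a=2, c=M2/2=-277/388, d=(M3−M2)/(6·2)=961/2328, b=Δ2−h2·(2M2+M3)/6=-1585/582
seg 3: a=-3, c=M3/2=171/97, d=(M4−M3)/(6·2)=-131/582, b=Δ3−h3·(2M3+M4)/6=-182/291
seg 4: a=1, c=M4/2=40/97, d=(M5−M4)/(6·1)=-40/291, b=Δ4−h4·(2M4+M5)/6=1084/291
t_q=37/4 → seg 4, τ=1/4; S=1+1084/291·τ+40/97·τ²+-40/291·τ³=1517/776

  seg 0: a=4 b=431/582 c=0 d=-79/1746
  seg 1: a=5 b=-140/291 c=-79/194 d=-119/2328
  seg 2: a=2 b=-1585/582 c=-277/388 d=961/2328
  seg 3: a=-3 b=-182/291 c=171/97 d=-131/582
  seg 4: a=1 b=1084/291 c=40/97 d=-40/291
S(37/4) = 1517/776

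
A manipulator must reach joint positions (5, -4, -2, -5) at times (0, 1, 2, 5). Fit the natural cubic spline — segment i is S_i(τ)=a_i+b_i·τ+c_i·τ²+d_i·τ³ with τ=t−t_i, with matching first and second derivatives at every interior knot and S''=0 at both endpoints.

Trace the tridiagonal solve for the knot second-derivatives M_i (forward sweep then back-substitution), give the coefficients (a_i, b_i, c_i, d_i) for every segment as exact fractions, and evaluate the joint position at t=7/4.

Δ: Δ0=-9, Δ1=2, Δ2=-1
row 1: diag=4, rhs=66; c'=1/4, d'=33/2
row 2: denom=8−1·1/4=31/4; d'=(-18−1·33/2)/(31/4)=-138/31
back: M2=-138/31
back: M1=33/2−1/4·-138/31=546/31
M: M0=0, M1=546/31, M2=-138/31, M3=0
seg 0: a=5, c=M0/2=0, d=(M1−M0)/(6·1)=91/31, b=Δ0−h0·(2M0+M1)/6=-370/31
seg 1: a=-4, c=M1/2=273/31, d=(M2−M1)/(6·1)=-114/31, b=Δ1−h1·(2M1+M2)/6=-97/31
seg 2: a=-2, c=M2/2=-69/31, d=(M3−M2)/(6·3)=23/93, b=Δ2−h2·(2M2+M3)/6=107/31
t_q=7/4 → seg 1, τ=3/4; S=-4+-97/31·τ+273/31·τ²+-114/31·τ³=-2921/992

  seg 0: a=5 b=-370/31 c=0 d=91/31
  seg 1: a=-4 b=-97/31 c=273/31 d=-114/31
  seg 2: a=-2 b=107/31 c=-69/31 d=23/93
S(7/4) = -2921/992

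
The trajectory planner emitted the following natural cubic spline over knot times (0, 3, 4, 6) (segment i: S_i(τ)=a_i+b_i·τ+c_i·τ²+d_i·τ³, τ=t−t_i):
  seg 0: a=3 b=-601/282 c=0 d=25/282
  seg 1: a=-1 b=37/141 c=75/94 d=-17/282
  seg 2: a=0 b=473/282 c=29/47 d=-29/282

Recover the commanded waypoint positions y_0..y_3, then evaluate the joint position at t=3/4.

y_0=3 y_1=-1 y_2=0 y_3=5
S(3/4) = 8657/6016

y_0 = S_0(0) = a_0 = 3
y_1 = S_1(0) = a_1 = -1
y_2 = S_2(0) = a_2 = 0
y_3 = S_2(2) = 5
t_q=3/4 is in segment 0 (τ=3/4); S_0(τ)=8657/6016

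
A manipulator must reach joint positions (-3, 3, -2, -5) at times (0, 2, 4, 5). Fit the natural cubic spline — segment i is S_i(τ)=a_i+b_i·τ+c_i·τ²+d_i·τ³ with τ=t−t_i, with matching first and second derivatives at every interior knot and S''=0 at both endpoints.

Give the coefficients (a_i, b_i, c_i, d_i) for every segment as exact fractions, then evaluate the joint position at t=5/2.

  seg 0: a=-3 b=49/11 c=0 d=-4/11
  seg 1: a=3 b=1/11 c=-24/11 d=39/88
  seg 2: a=-2 b=-73/22 c=21/44 d=-7/44
S(5/2) = 1799/704

Δ: Δ0=3, Δ1=-5/2, Δ2=-3
row 1: diag=8, rhs=-33; c'=1/4, d'=-33/8
row 2: denom=6−2·1/4=11/2; d'=(-3−2·-33/8)/(11/2)=21/22
back: M2=21/22
back: M1=-33/8−1/4·21/22=-48/11
M: M0=0, M1=-48/11, M2=21/22, M3=0
seg 0: a=-3, c=M0/2=0, d=(M1−M0)/(6·2)=-4/11, b=Δ0−h0·(2M0+M1)/6=49/11
seg 1: a=3, c=M1/2=-24/11, d=(M2−M1)/(6·2)=39/88, b=Δ1−h1·(2M1+M2)/6=1/11
seg 2: a=-2, c=M2/2=21/44, d=(M3−M2)/(6·1)=-7/44, b=Δ2−h2·(2M2+M3)/6=-73/22
t_q=5/2 → seg 1, τ=1/2; S=3+1/11·τ+-24/11·τ²+39/88·τ³=1799/704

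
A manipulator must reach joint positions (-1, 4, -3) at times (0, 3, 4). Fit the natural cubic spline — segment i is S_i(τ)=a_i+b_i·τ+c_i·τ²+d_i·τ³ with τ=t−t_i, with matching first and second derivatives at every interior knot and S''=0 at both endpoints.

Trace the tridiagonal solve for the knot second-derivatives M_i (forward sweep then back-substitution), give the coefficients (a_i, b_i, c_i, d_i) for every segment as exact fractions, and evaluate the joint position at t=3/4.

  seg 0: a=-1 b=59/12 c=0 d=-13/36
  seg 1: a=4 b=-29/6 c=-13/4 d=13/12
S(3/4) = 649/256

Δ: Δ0=5/3, Δ1=-7
row 1: diag=8, rhs=-52; c'=1/8, d'=-13/2
back: M1=-13/2
M: M0=0, M1=-13/2, M2=0
seg 0: a=-1, c=M0/2=0, d=(M1−M0)/(6·3)=-13/36, b=Δ0−h0·(2M0+M1)/6=59/12
seg 1: a=4, c=M1/2=-13/4, d=(M2−M1)/(6·1)=13/12, b=Δ1−h1·(2M1+M2)/6=-29/6
t_q=3/4 → seg 0, τ=3/4; S=-1+59/12·τ+0·τ²+-13/36·τ³=649/256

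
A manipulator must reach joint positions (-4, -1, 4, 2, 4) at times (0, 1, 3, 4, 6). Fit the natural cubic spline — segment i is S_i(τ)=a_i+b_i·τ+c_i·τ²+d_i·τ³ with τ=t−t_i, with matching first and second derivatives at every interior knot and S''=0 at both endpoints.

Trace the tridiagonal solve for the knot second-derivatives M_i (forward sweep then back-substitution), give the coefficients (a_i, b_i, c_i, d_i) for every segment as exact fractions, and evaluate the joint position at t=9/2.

Δ: Δ0=3, Δ1=5/2, Δ2=-2, Δ3=1
row 1: diag=6, rhs=-3; c'=1/3, d'=-1/2
row 2: denom=6−2·1/3=16/3; d'=(-27−2·-1/2)/(16/3)=-39/8
row 3: denom=6−1·3/16=93/16; d'=(18−1·-39/8)/(93/16)=122/31
back: M3=122/31
back: M2=-39/8−3/16·122/31=-174/31
back: M1=-1/2−1/3·-174/31=85/62
M: M0=0, M1=85/62, M2=-174/31, M3=122/31, M4=0
seg 0: a=-4, c=M0/2=0, d=(M1−M0)/(6·1)=85/372, b=Δ0−h0·(2M0+M1)/6=1031/372
seg 1: a=-1, c=M1/2=85/124, d=(M2−M1)/(6·2)=-433/744, b=Δ1−h1·(2M1+M2)/6=643/186
seg 2: a=4, c=M2/2=-87/31, d=(M3−M2)/(6·1)=148/93, b=Δ2−h2·(2M2+M3)/6=-73/93
seg 3: a=2, c=M3/2=61/31, d=(M4−M3)/(6·2)=-61/186, b=Δ3−h3·(2M3+M4)/6=-151/93
t_q=9/2 → seg 3, τ=1/2; S=2+-151/93·τ+61/31·τ²+-61/186·τ³=813/496

  seg 0: a=-4 b=1031/372 c=0 d=85/372
  seg 1: a=-1 b=643/186 c=85/124 d=-433/744
  seg 2: a=4 b=-73/93 c=-87/31 d=148/93
  seg 3: a=2 b=-151/93 c=61/31 d=-61/186
S(9/2) = 813/496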